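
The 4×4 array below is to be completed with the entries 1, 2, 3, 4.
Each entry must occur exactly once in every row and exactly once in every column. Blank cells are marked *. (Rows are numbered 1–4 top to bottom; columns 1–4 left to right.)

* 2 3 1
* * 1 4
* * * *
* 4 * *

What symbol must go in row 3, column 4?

Row 1, column 1: row 1 has {1, 2, 3} and column 1 has {}, leaving only 4.
Row 2, column 2: row 2 has {1, 4} and column 2 has {2, 4}, leaving only 3.
Row 2, column 1: row 2 has {1, 3, 4} and column 1 has {4}, leaving only 2.
Row 3, column 2: row 3 has {} and column 2 has {2, 3, 4}, leaving only 1.
Row 3, column 1: row 3 has {1} and column 1 has {2, 4}, leaving only 3.
Row 3 already has {1, 3} and column 4 already has {1, 4}, so row 3, column 4 must be 2.

2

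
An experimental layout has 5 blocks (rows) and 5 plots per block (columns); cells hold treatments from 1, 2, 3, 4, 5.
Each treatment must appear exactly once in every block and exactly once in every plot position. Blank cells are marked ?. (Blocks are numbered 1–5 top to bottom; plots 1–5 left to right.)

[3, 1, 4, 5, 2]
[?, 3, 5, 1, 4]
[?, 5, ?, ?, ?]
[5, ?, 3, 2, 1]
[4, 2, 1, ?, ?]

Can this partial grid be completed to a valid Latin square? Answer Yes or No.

Yes

No block or plot among the givens repeats a symbol, and propagating forced cells runs into no contradiction.
One valid completion exists (for instance, 3 1 4 5 2 / 2 3 5 1 4 / 1 5 2 4 3 / 5 4 3 2 1 / 4 2 1 3 5).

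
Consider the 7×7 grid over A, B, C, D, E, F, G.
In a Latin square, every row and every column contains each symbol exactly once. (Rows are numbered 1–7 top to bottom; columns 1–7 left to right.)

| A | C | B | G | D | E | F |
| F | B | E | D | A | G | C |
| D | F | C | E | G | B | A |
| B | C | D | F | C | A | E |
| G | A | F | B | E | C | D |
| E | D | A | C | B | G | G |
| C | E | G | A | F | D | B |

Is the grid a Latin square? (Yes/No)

Row 6 contains G twice (at columns 6 and 7); row 4 is also not a permutation.

No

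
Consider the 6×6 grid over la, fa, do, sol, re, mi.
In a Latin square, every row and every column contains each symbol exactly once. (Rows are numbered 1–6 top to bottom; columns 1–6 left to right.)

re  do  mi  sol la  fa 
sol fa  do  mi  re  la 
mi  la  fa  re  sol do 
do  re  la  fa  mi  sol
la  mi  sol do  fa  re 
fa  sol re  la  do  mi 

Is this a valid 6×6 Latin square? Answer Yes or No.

Yes

Each row is a permutation of the 6 symbols, and so is each column.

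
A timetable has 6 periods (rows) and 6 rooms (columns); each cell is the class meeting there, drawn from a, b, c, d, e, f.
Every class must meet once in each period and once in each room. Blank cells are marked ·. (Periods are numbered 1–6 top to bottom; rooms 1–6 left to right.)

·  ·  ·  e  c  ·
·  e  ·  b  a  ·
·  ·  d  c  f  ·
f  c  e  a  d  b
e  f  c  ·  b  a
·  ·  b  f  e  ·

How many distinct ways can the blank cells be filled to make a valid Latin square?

Period 1, room 1: eliminating its period and room leaves {a, b, d}.
Period 1, room 2: eliminating its period and room leaves {a, b, d}.
Period 1, room 3: eliminating its period and room leaves {a, f}.
Period 1, room 6: eliminating its period and room leaves {d, f}.
Period 2, room 1: eliminating its period and room leaves {c, d}.
Period 2, room 3: eliminating its period and room leaves {f}.
Period 2, room 6: eliminating its period and room leaves {c, d, f}.
Period 3, room 1: eliminating its period and room leaves {a, b}.
Period 3, room 2: eliminating its period and room leaves {a, b}.
Period 3, room 6: eliminating its period and room leaves {e}.
Period 5, room 4: eliminating its period and room leaves {d}.
Period 6, room 1: eliminating its period and room leaves {a, c, d}.
Period 6, room 2: eliminating its period and room leaves {a, d}.
Period 6, room 6: eliminating its period and room leaves {c, d}.
Enumerating the assignments across these blanks that avoid any period or room repeat gives 3 completions.

3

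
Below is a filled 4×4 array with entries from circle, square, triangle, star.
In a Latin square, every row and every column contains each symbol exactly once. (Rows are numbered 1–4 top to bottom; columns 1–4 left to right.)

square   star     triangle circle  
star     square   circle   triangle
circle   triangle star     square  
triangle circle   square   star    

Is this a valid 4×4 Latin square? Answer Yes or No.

Yes

Each row is a permutation of the 4 symbols, and so is each column.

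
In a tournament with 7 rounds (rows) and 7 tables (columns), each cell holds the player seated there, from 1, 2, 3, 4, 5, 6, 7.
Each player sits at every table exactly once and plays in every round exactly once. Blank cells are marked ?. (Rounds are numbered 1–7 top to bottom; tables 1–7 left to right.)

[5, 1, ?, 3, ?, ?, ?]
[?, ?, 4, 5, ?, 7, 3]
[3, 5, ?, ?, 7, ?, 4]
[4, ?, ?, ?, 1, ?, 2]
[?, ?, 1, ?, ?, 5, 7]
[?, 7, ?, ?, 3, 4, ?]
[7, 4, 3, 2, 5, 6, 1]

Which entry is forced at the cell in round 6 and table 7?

5

Round 1, table 6: round 1 has {1, 3, 5} and table 6 has {4, 5, 6, 7}, leaving only 2.
Round 1, table 7: round 1 has {1, 2, 3, 5} and table 7 has {1, 2, 3, 4, 7}, leaving only 6.
Round 6 already has {3, 4, 7} and table 7 already has {1, 2, 3, 4, 6, 7}, so round 6, table 7 must be 5.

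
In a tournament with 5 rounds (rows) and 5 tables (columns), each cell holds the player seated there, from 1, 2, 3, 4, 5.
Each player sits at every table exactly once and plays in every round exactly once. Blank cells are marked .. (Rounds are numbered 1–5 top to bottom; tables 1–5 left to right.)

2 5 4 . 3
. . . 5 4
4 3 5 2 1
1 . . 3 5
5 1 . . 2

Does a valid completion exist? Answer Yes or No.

Yes

No round or table among the givens repeats a symbol, and propagating forced cells runs into no contradiction.
One valid completion exists (for instance, 2 5 4 1 3 / 3 2 1 5 4 / 4 3 5 2 1 / 1 4 2 3 5 / 5 1 3 4 2).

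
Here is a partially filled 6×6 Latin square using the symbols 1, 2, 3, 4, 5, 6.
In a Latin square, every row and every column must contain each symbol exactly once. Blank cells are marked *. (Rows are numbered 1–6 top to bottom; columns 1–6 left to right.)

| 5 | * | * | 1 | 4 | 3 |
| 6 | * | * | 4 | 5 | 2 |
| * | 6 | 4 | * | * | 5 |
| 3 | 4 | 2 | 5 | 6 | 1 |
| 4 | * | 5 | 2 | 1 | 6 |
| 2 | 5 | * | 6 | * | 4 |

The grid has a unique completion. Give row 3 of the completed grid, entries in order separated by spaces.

Row 3, column 1: row 3 has {4, 5, 6} and column 1 has {2, 3, 4, 5, 6}, leaving only 1.
Row 3, column 4: row 3 has {1, 4, 5, 6} and column 4 has {1, 2, 4, 5, 6}, leaving only 3.
Row 3, column 5: row 3 has {1, 3, 4, 5, 6} and column 5 has {1, 4, 5, 6}, leaving only 2.
So row 3 reads: 1 6 4 3 2 5.

1 6 4 3 2 5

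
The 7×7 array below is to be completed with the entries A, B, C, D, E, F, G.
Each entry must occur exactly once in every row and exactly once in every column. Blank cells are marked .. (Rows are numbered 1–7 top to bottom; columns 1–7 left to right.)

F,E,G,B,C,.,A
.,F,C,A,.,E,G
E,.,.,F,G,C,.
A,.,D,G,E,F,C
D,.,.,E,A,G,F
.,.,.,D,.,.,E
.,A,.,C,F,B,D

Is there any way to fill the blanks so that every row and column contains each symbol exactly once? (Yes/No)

No row or column among the givens repeats a symbol, and propagating forced cells runs into no contradiction.
One valid completion exists (for instance, F E G B C D A / B F C A D E G / E D A F G C B / A B D G E F C / D C B E A G F / C G F D B A E / G A E C F B D).

Yes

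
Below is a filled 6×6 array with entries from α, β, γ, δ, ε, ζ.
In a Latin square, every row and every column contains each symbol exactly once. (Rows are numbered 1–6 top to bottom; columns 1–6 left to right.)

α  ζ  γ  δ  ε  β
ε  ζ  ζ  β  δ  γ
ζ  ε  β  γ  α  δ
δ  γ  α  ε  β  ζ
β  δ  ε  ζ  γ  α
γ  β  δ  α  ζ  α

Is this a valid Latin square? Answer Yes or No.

Row 6 contains α twice (at columns 4 and 6); row 2 is also not a permutation.

No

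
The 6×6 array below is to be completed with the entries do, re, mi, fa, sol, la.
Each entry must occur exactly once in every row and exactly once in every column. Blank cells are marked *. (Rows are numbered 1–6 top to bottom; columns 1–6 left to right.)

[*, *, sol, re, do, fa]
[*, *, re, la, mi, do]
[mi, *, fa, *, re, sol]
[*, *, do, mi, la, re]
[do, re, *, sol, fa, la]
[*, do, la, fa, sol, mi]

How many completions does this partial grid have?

Row 1, column 1: eliminating its row and column leaves {la}.
Row 1, column 2: eliminating its row and column leaves {mi, la}.
Row 2, column 1: eliminating its row and column leaves {fa, sol}.
Row 2, column 2: eliminating its row and column leaves {fa, sol}.
Row 3, column 2: eliminating its row and column leaves {la}.
Row 3, column 4: eliminating its row and column leaves {do}.
Row 4, column 1: eliminating its row and column leaves {fa, sol}.
Row 4, column 2: eliminating its row and column leaves {fa, sol}.
Row 5, column 3: eliminating its row and column leaves {mi}.
Row 6, column 1: eliminating its row and column leaves {re}.
Enumerating the assignments across these blanks that avoid any row or column repeat gives 2 completions.

2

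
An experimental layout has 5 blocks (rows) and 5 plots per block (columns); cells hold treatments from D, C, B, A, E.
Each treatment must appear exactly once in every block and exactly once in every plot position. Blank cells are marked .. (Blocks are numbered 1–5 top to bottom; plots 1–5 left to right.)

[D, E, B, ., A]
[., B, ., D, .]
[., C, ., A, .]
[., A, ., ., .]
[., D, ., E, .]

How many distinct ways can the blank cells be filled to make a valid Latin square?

Block 1, plot 4: eliminating its block and plot leaves {C}.
Block 2, plot 1: eliminating its block and plot leaves {C, A, E}.
Block 2, plot 3: eliminating its block and plot leaves {C, A, E}.
Block 2, plot 5: eliminating its block and plot leaves {C, E}.
Block 3, plot 1: eliminating its block and plot leaves {B, E}.
Block 3, plot 3: eliminating its block and plot leaves {D, E}.
Block 3, plot 5: eliminating its block and plot leaves {D, B, E}.
Block 4, plot 1: eliminating its block and plot leaves {C, B, E}.
Block 4, plot 3: eliminating its block and plot leaves {D, C, E}.
Block 4, plot 4: eliminating its block and plot leaves {C, B}.
Block 4, plot 5: eliminating its block and plot leaves {D, C, B, E}.
Block 5, plot 1: eliminating its block and plot leaves {C, B, A}.
Block 5, plot 3: eliminating its block and plot leaves {C, A}.
Block 5, plot 5: eliminating its block and plot leaves {C, B}.
Enumerating the assignments across these blanks that avoid any block or plot repeat gives 6 completions.

6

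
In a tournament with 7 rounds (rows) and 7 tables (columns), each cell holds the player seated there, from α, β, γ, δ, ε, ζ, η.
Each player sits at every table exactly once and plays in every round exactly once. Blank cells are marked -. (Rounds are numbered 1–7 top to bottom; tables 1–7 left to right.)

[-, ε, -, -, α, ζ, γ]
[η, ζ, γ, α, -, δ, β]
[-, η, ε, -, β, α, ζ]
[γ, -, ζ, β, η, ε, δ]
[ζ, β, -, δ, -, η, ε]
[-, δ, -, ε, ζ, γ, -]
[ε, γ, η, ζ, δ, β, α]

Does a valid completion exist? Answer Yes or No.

No round or table among the givens repeats a symbol, and propagating forced cells runs into no contradiction.
One valid completion exists (for instance, β ε δ η α ζ γ / η ζ γ α ε δ β / δ η ε γ β α ζ / γ α ζ β η ε δ / ζ β α δ γ η ε / α δ β ε ζ γ η / ε γ η ζ δ β α).

Yes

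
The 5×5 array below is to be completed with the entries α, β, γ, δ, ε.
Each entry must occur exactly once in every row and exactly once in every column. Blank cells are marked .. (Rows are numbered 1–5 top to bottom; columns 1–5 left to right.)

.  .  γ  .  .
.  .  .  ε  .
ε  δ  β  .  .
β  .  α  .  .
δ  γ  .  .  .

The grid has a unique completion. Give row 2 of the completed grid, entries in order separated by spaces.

Row 2, column 3: row 2 has {ε} and column 3 has {α, β, γ}, leaving only δ.
Row 1, column 1: row 1 has {γ} and column 1 has {β, δ, ε}, leaving only α.
Row 2, column 1: row 2 has {δ, ε} and column 1 has {α, β, δ, ε}, leaving only γ.
Row 4, column 2: row 4 has {α, β} and column 2 has {γ, δ}, leaving only ε.
Row 1, column 2: row 1 has {α, γ} and column 2 has {γ, δ, ε}, leaving only β.
Row 2, column 2: row 2 has {γ, δ, ε} and column 2 has {β, γ, δ, ε}, leaving only α.
Row 2, column 5: row 2 has {α, γ, δ, ε} and column 5 has {}, leaving only β.
So row 2 reads: γ α δ ε β.

γ α δ ε β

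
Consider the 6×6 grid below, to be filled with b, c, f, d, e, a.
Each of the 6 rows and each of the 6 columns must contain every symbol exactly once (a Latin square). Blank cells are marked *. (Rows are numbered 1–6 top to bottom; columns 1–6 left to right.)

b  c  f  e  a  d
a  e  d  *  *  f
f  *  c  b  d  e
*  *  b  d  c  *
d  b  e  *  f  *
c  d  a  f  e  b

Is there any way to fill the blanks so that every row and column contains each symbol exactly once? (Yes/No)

No row or column among the givens repeats a symbol, and propagating forced cells runs into no contradiction.
One valid completion exists (for instance, b c f e a d / a e d c b f / f a c b d e / e f b d c a / d b e a f c / c d a f e b).

Yes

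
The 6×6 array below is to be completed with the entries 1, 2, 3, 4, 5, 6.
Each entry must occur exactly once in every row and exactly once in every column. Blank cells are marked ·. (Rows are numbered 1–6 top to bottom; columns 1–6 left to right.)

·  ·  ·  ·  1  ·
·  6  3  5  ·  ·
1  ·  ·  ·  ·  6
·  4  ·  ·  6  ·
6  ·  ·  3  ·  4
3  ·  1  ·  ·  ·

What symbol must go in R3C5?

Row 3, column 5 is narrowed to {2, 3, 4, 5}.
If it were 2, then row 5, column 3 would be left with no valid symbol.
If it were 4, then row 5, column 3 would be left with no valid symbol.
If it were 5, then row 6, column 5 would be left with no valid symbol.
So row 3, column 5 must be 3.

3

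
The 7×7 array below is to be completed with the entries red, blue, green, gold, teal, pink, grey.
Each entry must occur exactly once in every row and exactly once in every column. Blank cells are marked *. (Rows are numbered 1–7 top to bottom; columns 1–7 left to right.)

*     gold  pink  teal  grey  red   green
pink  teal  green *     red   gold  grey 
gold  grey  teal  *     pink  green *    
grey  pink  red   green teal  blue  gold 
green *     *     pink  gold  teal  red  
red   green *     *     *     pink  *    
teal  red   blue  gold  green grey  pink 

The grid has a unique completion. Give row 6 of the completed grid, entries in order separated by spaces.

Row 6, column 5: row 6 has {red, green, pink} and column 5 has {red, green, gold, teal, pink, grey}, leaving only blue.
Row 6, column 4: row 6 has {red, blue, green, pink} and column 4 has {green, gold, teal, pink}, leaving only grey.
Row 6, column 3: row 6 has {red, blue, green, pink, grey} and column 3 has {red, blue, green, teal, pink}, leaving only gold.
Row 6, column 7: row 6 has {red, blue, green, gold, pink, grey} and column 7 has {red, green, gold, pink, grey}, leaving only teal.
So row 6 reads: red green gold grey blue pink teal.

red green gold grey blue pink teal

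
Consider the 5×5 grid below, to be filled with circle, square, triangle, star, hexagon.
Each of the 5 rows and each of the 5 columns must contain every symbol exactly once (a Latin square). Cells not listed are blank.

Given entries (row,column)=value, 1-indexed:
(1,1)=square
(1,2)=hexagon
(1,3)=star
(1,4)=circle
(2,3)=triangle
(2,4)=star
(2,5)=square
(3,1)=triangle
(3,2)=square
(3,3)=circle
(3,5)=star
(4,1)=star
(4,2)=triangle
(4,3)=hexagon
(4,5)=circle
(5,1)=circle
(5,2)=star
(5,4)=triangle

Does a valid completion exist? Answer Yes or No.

Yes

No row or column among the givens repeats a symbol, and propagating forced cells runs into no contradiction.
One valid completion exists (for instance, square hexagon star circle triangle / hexagon circle triangle star square / triangle square circle hexagon star / star triangle hexagon square circle / circle star square triangle hexagon).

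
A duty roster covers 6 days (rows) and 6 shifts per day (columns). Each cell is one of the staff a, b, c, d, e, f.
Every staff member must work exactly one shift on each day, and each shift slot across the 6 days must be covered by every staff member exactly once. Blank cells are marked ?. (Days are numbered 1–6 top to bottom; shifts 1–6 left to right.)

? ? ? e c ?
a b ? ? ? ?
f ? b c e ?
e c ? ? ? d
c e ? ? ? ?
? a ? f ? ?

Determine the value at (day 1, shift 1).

Day 2, shift 4: day 2 has {a, b} and shift 4 has {c, e, f}, leaving only d.
Day 2, shift 5: day 2 has {a, b, d} and shift 5 has {c, e}, leaving only f.
Day 3, shift 2: day 3 has {b, c, e, f} and shift 2 has {a, b, c, e}, leaving only d.
Day 1, shift 2: day 1 has {c, e} and shift 2 has {a, b, c, d, e}, leaving only f.
Day 3, shift 6: day 3 has {b, c, d, e, f} and shift 6 has {d}, leaving only a.
Day 1, shift 6: day 1 has {c, e, f} and shift 6 has {a, d}, leaving only b.
Day 1 already has {b, c, e, f} and shift 1 already has {a, c, e, f}, so day 1, shift 1 must be d.

d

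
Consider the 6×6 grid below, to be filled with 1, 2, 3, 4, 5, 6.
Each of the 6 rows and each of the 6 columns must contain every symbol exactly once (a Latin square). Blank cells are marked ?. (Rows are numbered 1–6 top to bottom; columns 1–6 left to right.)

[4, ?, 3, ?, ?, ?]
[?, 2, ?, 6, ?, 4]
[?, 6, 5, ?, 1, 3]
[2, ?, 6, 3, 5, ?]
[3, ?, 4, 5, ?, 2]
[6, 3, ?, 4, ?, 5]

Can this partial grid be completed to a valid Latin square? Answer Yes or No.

Row 3, column 1: row 3 together with column 1 already contain {1, 2, 3, 4, 5, 6} — every symbol — so nothing can go there. The grid has no valid completion.

No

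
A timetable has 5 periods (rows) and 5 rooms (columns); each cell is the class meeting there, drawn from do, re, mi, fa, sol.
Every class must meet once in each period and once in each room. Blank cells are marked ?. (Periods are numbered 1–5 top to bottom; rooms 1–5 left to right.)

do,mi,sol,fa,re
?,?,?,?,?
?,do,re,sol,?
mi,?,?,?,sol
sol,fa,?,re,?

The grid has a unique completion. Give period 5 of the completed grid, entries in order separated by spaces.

sol fa mi re do

Period 3, room 1: period 3 has {do, re, sol} and room 1 has {do, mi, sol}, leaving only fa.
Period 2, room 1: period 2 has {} and room 1 has {do, mi, fa, sol}, leaving only re.
Period 2, room 2: period 2 has {re} and room 2 has {do, mi, fa}, leaving only sol.
Period 3, room 5: period 3 has {do, re, fa, sol} and room 5 has {re, sol}, leaving only mi.
Period 5, room 5: period 5 has {re, fa, sol} and room 5 has {re, mi, sol}, leaving only do.
Period 5, room 3: period 5 has {do, re, fa, sol} and room 3 has {re, sol}, leaving only mi.
So period 5 reads: sol fa mi re do.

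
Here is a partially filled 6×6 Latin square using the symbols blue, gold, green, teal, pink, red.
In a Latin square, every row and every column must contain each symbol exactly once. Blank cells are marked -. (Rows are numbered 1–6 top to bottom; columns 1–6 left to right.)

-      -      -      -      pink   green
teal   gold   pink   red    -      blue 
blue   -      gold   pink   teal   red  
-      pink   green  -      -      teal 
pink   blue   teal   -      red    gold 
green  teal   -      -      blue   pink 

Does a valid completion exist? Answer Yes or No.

Yes

No row or column among the givens repeats a symbol, and propagating forced cells runs into no contradiction.
One valid completion exists (for instance, gold red blue teal pink green / teal gold pink red green blue / blue green gold pink teal red / red pink green blue gold teal / pink blue teal green red gold / green teal red gold blue pink).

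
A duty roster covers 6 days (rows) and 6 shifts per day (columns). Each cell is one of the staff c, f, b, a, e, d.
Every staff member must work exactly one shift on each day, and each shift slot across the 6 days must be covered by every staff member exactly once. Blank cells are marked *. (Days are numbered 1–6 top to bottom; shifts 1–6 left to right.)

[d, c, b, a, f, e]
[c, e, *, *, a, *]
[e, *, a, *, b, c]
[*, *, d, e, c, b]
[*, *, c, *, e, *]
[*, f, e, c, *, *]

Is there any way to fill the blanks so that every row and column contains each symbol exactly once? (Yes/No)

Yes

No day or shift among the givens repeats a symbol, and propagating forced cells runs into no contradiction.
One valid completion exists (for instance, d c b a f e / c e f b a d / e d a f b c / f a d e c b / a b c d e f / b f e c d a).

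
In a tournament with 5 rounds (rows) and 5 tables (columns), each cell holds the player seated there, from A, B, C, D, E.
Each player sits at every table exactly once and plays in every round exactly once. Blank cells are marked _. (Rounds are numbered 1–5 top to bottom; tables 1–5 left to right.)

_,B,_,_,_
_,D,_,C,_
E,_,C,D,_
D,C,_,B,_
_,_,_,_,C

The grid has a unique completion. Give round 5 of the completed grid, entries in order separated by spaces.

B E D A C

Round 3, table 2: round 3 has {C, D, E} and table 2 has {B, C, D}, leaving only A.
Round 5, table 2: round 5 has {C} and table 2 has {A, B, C, D}, leaving only E.
Round 5, table 4: round 5 has {C, E} and table 4 has {B, C, D}, leaving only A.
Round 5, table 1: round 5 has {A, C, E} and table 1 has {D, E}, leaving only B.
Round 5, table 3: round 5 has {A, B, C, E} and table 3 has {C}, leaving only D.
So round 5 reads: B E D A C.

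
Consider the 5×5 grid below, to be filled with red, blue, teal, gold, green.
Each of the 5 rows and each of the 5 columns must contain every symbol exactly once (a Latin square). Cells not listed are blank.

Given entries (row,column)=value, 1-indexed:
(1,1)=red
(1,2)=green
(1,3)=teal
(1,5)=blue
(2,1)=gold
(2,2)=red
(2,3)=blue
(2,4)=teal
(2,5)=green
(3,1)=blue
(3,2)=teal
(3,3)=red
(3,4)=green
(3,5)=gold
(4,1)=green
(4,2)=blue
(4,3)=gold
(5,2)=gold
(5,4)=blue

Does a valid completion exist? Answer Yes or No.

Yes

No row or column among the givens repeats a symbol, and propagating forced cells runs into no contradiction.
One valid completion exists (for instance, red green teal gold blue / gold red blue teal green / blue teal red green gold / green blue gold red teal / teal gold green blue red).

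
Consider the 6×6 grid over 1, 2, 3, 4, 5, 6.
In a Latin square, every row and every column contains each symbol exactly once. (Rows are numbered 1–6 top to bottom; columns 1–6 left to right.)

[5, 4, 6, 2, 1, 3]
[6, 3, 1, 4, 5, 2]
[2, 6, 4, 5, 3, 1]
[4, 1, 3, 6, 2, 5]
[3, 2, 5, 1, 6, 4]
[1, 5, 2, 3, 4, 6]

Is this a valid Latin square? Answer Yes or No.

Yes

Each row is a permutation of the 6 symbols, and so is each column.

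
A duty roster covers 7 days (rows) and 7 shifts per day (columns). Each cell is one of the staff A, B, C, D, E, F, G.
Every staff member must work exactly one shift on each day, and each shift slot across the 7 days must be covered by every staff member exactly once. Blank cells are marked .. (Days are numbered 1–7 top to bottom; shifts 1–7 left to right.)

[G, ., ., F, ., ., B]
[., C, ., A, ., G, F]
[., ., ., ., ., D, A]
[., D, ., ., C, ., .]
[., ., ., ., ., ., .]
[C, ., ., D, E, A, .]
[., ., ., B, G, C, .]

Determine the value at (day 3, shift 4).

Day 1, shift 6: day 1 has {B, F, G} and shift 6 has {A, C, D, G}, leaving only E.
Day 1, shift 2: day 1 has {B, E, F, G} and shift 2 has {C, D}, leaving only A.
Day 1, shift 5: day 1 has {A, B, E, F, G} and shift 5 has {C, E, G}, leaving only D.
Day 1, shift 3: day 1 has {A, B, D, E, F, G} and shift 3 has {}, leaving only C.
Day 2, shift 5: day 2 has {A, C, F, G} and shift 5 has {C, D, E, G}, leaving only B.
Day 3, shift 5: day 3 has {A, D} and shift 5 has {B, C, D, E, G}, leaving only F.
Day 5, shift 5: day 5 has {} and shift 5 has {B, C, D, E, F, G}, leaving only A.
Day 6, shift 7: day 6 has {A, C, D, E} and shift 7 has {A, B, F}, leaving only G.
Day 4, shift 7: day 4 has {C, D} and shift 7 has {A, B, F, G}, leaving only E.
Day 4, shift 4: day 4 has {C, D, E} and shift 4 has {A, B, D, F}, leaving only G.
Day 7, shift 7: day 7 has {B, C, G} and shift 7 has {A, B, E, F, G}, leaving only D.
Day 5, shift 7: day 5 has {A} and shift 7 has {A, B, D, E, F, G}, leaving only C.
Day 5, shift 4: day 5 has {A, C} and shift 4 has {A, B, D, F, G}, leaving only E.
Day 3 already has {A, D, F} and shift 4 already has {A, B, D, E, F, G}, so day 3, shift 4 must be C.

C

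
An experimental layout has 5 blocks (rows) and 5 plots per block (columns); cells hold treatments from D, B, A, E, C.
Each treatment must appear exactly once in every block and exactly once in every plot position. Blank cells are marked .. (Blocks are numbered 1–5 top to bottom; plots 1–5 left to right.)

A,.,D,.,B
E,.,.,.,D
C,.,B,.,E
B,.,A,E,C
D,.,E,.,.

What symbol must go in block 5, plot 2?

C

Block 1, plot 4: block 1 has {D, B, A} and plot 4 has {E}, leaving only C.
Block 1, plot 2: block 1 has {D, B, A, C} and plot 2 has {}, leaving only E.
Block 2, plot 3: block 2 has {D, E} and plot 3 has {D, B, A, E}, leaving only C.
Block 4, plot 2: block 4 has {B, A, E, C} and plot 2 has {E}, leaving only D.
Block 3, plot 2: block 3 has {B, E, C} and plot 2 has {D, E}, leaving only A.
Block 2, plot 2: block 2 has {D, E, C} and plot 2 has {D, A, E}, leaving only B.
Block 5 already has {D, E} and plot 2 already has {D, B, A, E}, so block 5, plot 2 must be C.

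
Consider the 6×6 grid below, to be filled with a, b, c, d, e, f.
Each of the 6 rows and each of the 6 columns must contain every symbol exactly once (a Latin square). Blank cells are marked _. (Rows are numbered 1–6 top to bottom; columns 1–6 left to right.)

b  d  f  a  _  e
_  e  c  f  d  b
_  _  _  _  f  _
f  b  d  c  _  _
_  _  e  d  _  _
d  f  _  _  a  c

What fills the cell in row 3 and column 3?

a

Row 1, column 5: row 1 has {a, b, d, e, f} and column 5 has {a, d, f}, leaving only c.
Row 2, column 1: row 2 has {b, c, d, e, f} and column 1 has {b, d, f}, leaving only a.
Row 4, column 5: row 4 has {b, c, d, f} and column 5 has {a, c, d, f}, leaving only e.
Row 4, column 6: row 4 has {b, c, d, e, f} and column 6 has {b, c, e}, leaving only a.
Row 3, column 6: row 3 has {f} and column 6 has {a, b, c, e}, leaving only d.
Row 5, column 1: row 5 has {d, e} and column 1 has {a, b, d, f}, leaving only c.
Row 3, column 1: row 3 has {d, f} and column 1 has {a, b, c, d, f}, leaving only e.
Row 3, column 4: row 3 has {d, e, f} and column 4 has {a, c, d, f}, leaving only b.
Row 3 already has {b, d, e, f} and column 3 already has {c, d, e, f}, so row 3, column 3 must be a.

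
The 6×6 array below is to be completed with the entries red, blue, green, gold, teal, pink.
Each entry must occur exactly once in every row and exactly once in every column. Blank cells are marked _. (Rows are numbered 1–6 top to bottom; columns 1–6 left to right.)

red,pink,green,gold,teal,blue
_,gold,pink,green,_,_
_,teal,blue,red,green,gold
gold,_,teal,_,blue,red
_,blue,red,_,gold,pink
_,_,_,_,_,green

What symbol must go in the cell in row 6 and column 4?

blue

Row 2, column 5: row 2 has {green, gold, pink} and column 5 has {blue, green, gold, teal}, leaving only red.
Row 2, column 6: row 2 has {red, green, gold, pink} and column 6 has {red, blue, green, gold, pink}, leaving only teal.
Row 2, column 1: row 2 has {red, green, gold, teal, pink} and column 1 has {red, gold}, leaving only blue.
Row 3, column 1: row 3 has {red, blue, green, gold, teal} and column 1 has {red, blue, gold}, leaving only pink.
Row 4, column 2: row 4 has {red, blue, gold, teal} and column 2 has {blue, gold, teal, pink}, leaving only green.
Row 4, column 4: row 4 has {red, blue, green, gold, teal} and column 4 has {red, green, gold}, leaving only pink.
Row 5, column 4: row 5 has {red, blue, gold, pink} and column 4 has {red, green, gold, pink}, leaving only teal.
Row 6 already has {green} and column 4 already has {red, green, gold, teal, pink}, so row 6, column 4 must be blue.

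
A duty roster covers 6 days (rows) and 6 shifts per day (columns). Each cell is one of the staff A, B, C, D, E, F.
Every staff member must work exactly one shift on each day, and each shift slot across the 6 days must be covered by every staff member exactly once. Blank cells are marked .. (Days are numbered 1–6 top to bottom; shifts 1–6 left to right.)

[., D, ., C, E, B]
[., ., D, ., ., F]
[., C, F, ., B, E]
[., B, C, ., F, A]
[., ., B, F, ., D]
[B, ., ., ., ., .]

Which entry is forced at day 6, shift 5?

D

Day 1, shift 3: day 1 has {B, C, D, E} and shift 3 has {B, C, D, F}, leaving only A.
Day 1, shift 1: day 1 has {A, B, C, D, E} and shift 1 has {B}, leaving only F.
Day 6, shift 3: day 6 has {B} and shift 3 has {A, B, C, D, F}, leaving only E.
Day 6, shift 6: day 6 has {B, E} and shift 6 has {A, B, D, E, F}, leaving only C.
Day 6, shift 5 is narrowed to {A, D}.
If it were A, then day 5, shift 5 would be left with no valid symbol.
So day 6, shift 5 must be D.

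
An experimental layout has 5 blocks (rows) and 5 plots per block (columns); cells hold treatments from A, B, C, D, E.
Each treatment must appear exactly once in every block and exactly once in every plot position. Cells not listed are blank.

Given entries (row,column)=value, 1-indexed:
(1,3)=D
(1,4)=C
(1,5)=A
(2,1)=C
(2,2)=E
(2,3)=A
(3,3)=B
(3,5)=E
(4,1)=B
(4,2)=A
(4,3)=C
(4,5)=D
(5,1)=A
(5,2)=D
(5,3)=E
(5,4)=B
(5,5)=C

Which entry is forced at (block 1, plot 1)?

E

Block 1 already has {A, C, D} and plot 1 already has {A, B, C}, so block 1, plot 1 must be E.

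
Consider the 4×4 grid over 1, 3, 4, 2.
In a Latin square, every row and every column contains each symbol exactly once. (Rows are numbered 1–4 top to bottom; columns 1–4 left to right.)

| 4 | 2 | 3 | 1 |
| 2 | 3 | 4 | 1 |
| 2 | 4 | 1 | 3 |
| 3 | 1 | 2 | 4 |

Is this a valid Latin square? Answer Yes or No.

Every row is a permutation, but column 1 contains 2 twice (at rows 2 and 3).

No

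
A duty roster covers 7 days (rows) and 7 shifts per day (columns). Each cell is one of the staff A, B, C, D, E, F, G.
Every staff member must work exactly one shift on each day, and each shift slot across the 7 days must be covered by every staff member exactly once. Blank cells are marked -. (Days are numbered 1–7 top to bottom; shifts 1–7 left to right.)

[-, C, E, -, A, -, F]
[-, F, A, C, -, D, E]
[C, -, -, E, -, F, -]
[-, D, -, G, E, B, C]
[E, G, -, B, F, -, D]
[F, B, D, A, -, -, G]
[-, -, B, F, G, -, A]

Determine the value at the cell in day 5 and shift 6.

Day 1, shift 4: day 1 has {A, C, E, F} and shift 4 has {A, B, C, E, F, G}, leaving only D.
Day 1, shift 6: day 1 has {A, C, D, E, F} and shift 6 has {B, D, F}, leaving only G.
Day 1, shift 1: day 1 has {A, C, D, E, F, G} and shift 1 has {C, E, F}, leaving only B.
Day 2, shift 1: day 2 has {A, C, D, E, F} and shift 1 has {B, C, E, F}, leaving only G.
Day 2, shift 5: day 2 has {A, C, D, E, F, G} and shift 5 has {A, E, F, G}, leaving only B.
Day 3, shift 2: day 3 has {C, E, F} and shift 2 has {B, C, D, F, G}, leaving only A.
Day 3, shift 3: day 3 has {A, C, E, F} and shift 3 has {A, B, D, E}, leaving only G.
Day 3, shift 5: day 3 has {A, C, E, F, G} and shift 5 has {A, B, E, F, G}, leaving only D.
Day 3, shift 7: day 3 has {A, C, D, E, F, G} and shift 7 has {A, C, D, E, F, G}, leaving only B.
Day 4, shift 1: day 4 has {B, C, D, E, G} and shift 1 has {B, C, E, F, G}, leaving only A.
Day 4, shift 3: day 4 has {A, B, C, D, E, G} and shift 3 has {A, B, D, E, G}, leaving only F.
Day 5, shift 3: day 5 has {B, D, E, F, G} and shift 3 has {A, B, D, E, F, G}, leaving only C.
Day 5 already has {B, C, D, E, F, G} and shift 6 already has {B, D, F, G}, so day 5, shift 6 must be A.

A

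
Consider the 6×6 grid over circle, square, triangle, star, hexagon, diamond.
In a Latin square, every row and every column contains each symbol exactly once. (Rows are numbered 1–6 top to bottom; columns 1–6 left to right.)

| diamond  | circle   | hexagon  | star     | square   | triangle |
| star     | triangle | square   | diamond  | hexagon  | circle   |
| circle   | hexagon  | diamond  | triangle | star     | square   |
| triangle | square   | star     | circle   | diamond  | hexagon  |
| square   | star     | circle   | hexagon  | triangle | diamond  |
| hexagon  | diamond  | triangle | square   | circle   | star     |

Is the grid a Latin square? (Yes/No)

Yes

Each row is a permutation of the 6 symbols, and so is each column.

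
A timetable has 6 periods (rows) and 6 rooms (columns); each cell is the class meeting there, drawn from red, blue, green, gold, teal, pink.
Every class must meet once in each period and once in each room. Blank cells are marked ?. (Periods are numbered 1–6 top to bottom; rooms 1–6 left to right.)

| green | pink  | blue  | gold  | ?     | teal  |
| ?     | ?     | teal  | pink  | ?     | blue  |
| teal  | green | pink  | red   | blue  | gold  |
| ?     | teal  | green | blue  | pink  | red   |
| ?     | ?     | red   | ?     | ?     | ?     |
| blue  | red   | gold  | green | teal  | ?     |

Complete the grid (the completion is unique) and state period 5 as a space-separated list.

Period 5, room 4: period 5 has {red} and room 4 has {red, blue, green, gold, pink}, leaving only teal.
Period 1, room 5: period 1 has {blue, green, gold, teal, pink} and room 5 has {blue, teal, pink}, leaving only red.
Period 2, room 2: period 2 has {blue, teal, pink} and room 2 has {red, green, teal, pink}, leaving only gold.
Period 5, room 2: period 5 has {red, teal} and room 2 has {red, green, gold, teal, pink}, leaving only blue.
Period 2, room 1: period 2 has {blue, gold, teal, pink} and room 1 has {blue, green, teal}, leaving only red.
Period 2, room 5: period 2 has {red, blue, gold, teal, pink} and room 5 has {red, blue, teal, pink}, leaving only green.
Period 5, room 5: period 5 has {red, blue, teal} and room 5 has {red, blue, green, teal, pink}, leaving only gold.
Period 5, room 1: period 5 has {red, blue, gold, teal} and room 1 has {red, blue, green, teal}, leaving only pink.
Period 5, room 6: period 5 has {red, blue, gold, teal, pink} and room 6 has {red, blue, gold, teal}, leaving only green.
So period 5 reads: pink blue red teal gold green.

pink blue red teal gold green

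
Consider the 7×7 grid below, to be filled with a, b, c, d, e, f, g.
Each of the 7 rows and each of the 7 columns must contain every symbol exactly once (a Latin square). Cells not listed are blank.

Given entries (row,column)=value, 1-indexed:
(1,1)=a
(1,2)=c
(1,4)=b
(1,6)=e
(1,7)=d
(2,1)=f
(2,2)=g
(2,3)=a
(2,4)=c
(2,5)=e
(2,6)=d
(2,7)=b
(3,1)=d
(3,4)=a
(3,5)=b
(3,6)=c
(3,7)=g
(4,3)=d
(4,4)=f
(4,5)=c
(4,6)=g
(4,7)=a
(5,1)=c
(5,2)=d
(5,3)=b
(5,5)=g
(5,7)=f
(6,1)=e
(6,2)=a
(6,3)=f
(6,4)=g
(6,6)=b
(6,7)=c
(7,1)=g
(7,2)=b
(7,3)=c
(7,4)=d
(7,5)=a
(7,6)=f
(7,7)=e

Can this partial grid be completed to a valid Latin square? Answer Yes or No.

Yes

No row or column among the givens repeats a symbol, and propagating forced cells runs into no contradiction.
One valid completion exists (for instance, a c g b f e d / f g a c e d b / d f e a b c g / b e d f c g a / c d b e g a f / e a f g d b c / g b c d a f e).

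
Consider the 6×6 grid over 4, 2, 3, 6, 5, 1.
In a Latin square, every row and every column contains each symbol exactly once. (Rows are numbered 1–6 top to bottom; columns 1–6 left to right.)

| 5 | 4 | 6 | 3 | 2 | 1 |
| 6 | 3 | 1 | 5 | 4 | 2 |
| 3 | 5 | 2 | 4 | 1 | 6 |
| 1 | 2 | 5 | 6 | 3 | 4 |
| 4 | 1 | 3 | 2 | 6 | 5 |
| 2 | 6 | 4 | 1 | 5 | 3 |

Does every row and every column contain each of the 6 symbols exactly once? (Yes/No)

Each row is a permutation of the 6 symbols, and so is each column.

Yes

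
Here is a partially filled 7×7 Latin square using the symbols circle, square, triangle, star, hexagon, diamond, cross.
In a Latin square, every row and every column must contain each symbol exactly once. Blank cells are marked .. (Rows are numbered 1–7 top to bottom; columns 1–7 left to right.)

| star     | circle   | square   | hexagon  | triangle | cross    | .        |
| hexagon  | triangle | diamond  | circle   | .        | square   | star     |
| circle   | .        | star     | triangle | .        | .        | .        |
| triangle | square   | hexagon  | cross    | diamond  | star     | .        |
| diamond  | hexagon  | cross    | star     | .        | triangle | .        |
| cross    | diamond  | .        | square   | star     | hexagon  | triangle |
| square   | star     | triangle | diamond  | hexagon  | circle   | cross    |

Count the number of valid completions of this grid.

1

Row 1, column 7: eliminating its row and column leaves {diamond}.
Row 2, column 5: eliminating its row and column leaves {cross}.
Row 3, column 2: eliminating its row and column leaves {cross}.
Row 3, column 5: eliminating its row and column leaves {square, cross}.
Row 3, column 6: eliminating its row and column leaves {diamond}.
Row 3, column 7: eliminating its row and column leaves {square, hexagon, diamond}.
Row 4, column 7: eliminating its row and column leaves {circle}.
Row 5, column 5: eliminating its row and column leaves {circle, square}.
Row 5, column 7: eliminating its row and column leaves {circle, square}.
Row 6, column 3: eliminating its row and column leaves {circle}.
Only one assignment across all blanks avoids any row or column repeat, giving 1 completion.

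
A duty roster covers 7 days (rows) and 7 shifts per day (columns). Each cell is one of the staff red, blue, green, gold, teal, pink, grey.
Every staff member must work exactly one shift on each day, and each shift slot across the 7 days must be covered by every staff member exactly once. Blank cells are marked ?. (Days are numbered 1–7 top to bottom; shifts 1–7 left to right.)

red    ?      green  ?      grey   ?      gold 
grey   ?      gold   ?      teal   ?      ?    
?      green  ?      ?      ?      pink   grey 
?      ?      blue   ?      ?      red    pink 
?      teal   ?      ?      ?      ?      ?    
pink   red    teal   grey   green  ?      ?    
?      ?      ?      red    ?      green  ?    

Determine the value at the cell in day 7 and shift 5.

Day 2, shift 6: day 2 has {gold, teal, grey} and shift 6 has {red, green, pink}, leaving only blue.
Day 1, shift 6: day 1 has {red, green, gold, grey} and shift 6 has {red, blue, green, pink}, leaving only teal.
Day 2, shift 2: day 2 has {blue, gold, teal, grey} and shift 2 has {red, green, teal}, leaving only pink.
Day 1, shift 2: day 1 has {red, green, gold, teal, grey} and shift 2 has {red, green, teal, pink}, leaving only blue.
Day 1, shift 4: day 1 has {red, blue, green, gold, teal, grey} and shift 4 has {red, grey}, leaving only pink.
Day 2, shift 4: day 2 has {blue, gold, teal, pink, grey} and shift 4 has {red, pink, grey}, leaving only green.
Day 2, shift 7: day 2 has {blue, green, gold, teal, pink, grey} and shift 7 has {gold, pink, grey}, leaving only red.
Day 3, shift 3: day 3 has {green, pink, grey} and shift 3 has {blue, green, gold, teal}, leaving only red.
Day 4, shift 5: day 4 has {red, blue, pink} and shift 5 has {green, teal, grey}, leaving only gold.
Day 3, shift 5: day 3 has {red, green, pink, grey} and shift 5 has {green, gold, teal, grey}, leaving only blue.
Day 7 already has {red, green} and shift 5 already has {blue, green, gold, teal, grey}, so day 7, shift 5 must be pink.

pink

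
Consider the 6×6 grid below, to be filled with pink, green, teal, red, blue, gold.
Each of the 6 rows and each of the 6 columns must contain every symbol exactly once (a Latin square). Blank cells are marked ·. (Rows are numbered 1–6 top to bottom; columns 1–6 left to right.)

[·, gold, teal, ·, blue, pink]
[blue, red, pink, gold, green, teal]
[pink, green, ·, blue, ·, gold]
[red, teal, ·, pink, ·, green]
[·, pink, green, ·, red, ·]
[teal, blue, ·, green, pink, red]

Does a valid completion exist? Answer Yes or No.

Yes

No row or column among the givens repeats a symbol, and propagating forced cells runs into no contradiction.
One valid completion exists (for instance, green gold teal red blue pink / blue red pink gold green teal / pink green red blue teal gold / red teal blue pink gold green / gold pink green teal red blue / teal blue gold green pink red).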